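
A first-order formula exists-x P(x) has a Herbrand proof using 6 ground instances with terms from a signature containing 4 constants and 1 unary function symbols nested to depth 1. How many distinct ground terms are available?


Herbrand terms by depth:
Depth 0: 4 constants
Depth 1: 4 new terms (running total: 8)
Total distinct ground terms = 8

8


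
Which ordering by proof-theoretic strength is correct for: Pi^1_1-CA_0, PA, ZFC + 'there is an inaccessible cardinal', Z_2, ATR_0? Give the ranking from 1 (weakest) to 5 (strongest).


Ordering by consistency strength:
1. PA
2. ATR_0
3. Pi^1_1-CA_0
4. Z_2
5. ZFC + 'there is an inaccessible cardinal'


Pi^1_1-CA_0=3, PA=1, ZFC + 'there is an inaccessible cardinal'=5, Z_2=4, ATR_0=2


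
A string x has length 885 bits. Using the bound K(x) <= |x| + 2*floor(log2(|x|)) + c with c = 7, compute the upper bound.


floor(log2(885)) = 9
2 * 9 = 18
K(x) <= 885 + 18 + 7 = 910

910


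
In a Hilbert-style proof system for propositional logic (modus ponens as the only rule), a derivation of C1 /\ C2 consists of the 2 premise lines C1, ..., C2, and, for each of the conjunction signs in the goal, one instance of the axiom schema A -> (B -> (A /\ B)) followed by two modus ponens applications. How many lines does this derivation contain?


Conjoining 2 premises:
- 2 premise lines
- the goal has 1 conjunction signs; each costs 1 axiom instance + 2 MP = 3 lines: 3 * 1 = 3
Total = 2 + 3 = 5 lines.

5


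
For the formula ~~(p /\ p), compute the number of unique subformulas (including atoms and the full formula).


Formula: ~~(p /\ p)
Subformulas found:
  1. p
  2. (p /\ p)
  3. ~(p /\ p)
  4. ~~(p /\ p)
Total distinct subformulas = 4

4


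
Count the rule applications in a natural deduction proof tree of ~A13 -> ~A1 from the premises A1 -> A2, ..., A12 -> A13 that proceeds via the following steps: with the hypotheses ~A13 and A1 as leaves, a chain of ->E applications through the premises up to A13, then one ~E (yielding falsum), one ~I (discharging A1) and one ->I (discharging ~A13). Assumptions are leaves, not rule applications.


From hypothesis A1, 12 ->E steps along the 12 premises yield A13.
~E with hypothesis ~A13 gives falsum (1 node); ~I discharging A1 gives ~A1 (1 node); ->I discharging ~A13 gives the goal (1 node).
Total = 12 + 3 = 15 inference nodes.

15


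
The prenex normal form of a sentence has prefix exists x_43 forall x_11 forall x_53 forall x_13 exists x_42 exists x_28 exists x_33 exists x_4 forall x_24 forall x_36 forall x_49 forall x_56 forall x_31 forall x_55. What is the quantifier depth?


Quantifier prefix has 14 quantifier symbols.
Quantifier depth = 14

14


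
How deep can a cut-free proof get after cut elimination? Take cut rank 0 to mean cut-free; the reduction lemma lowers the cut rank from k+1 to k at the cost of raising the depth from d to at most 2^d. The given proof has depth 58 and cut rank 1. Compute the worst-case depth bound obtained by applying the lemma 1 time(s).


Each rank reduction sends depth d to at most 2^d; cut rank r needs r reductions.
2_0(58) = 58
2_1(58) = 2^58 = 288230376151711744
Cut-free depth bound = 288230376151711744

288230376151711744


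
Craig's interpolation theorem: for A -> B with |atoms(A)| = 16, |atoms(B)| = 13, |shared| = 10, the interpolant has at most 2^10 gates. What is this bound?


Shared atoms = 10
Craig interpolant size bound = 2^10
= 1024

1024


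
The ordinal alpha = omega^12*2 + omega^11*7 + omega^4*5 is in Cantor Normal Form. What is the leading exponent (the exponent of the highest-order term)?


CNF: omega^12*2 + omega^11*7 + omega^4*5
The leading term is omega^12*2, which has exponent 12.

12


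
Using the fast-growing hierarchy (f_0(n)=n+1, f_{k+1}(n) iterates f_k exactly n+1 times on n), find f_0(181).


f_0(181) = 181 + 1 = 182

182


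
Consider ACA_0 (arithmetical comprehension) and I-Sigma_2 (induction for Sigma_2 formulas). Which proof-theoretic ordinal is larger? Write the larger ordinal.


Proof-theoretic ordinal of ACA_0 (arithmetical comprehension): epsilon_0
Proof-theoretic ordinal of I-Sigma_2 (induction for Sigma_2 formulas): omega^(omega^omega)
Comparing: omega^(omega^omega) < epsilon_0.
The larger ordinal is epsilon_0 (from ACA_0 (arithmetical comprehension)).

epsilon_0


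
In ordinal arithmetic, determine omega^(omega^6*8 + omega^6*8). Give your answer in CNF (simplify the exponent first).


omega^(omega^6*8 + omega^6*8):
Both terms of the exponent have the same exponent 6, so they merge: omega^6*8 + omega^6*8 = omega^6*(8+8) = omega^6*16.
omega raised to a CNF ordinal is a single CNF term: Result = omega^(omega^6*16)

omega^(omega^6*16)


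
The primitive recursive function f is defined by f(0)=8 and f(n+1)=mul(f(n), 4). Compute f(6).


f(0) = 8
f(1) = mul(f(0), 4) = mul(8, 4) = 32
f(2) = mul(f(1), 4) = mul(32, 4) = 128
f(3) = mul(f(2), 4) = mul(128, 4) = 512
f(4) = mul(f(3), 4) = mul(512, 4) = 2048
f(5) = mul(f(4), 4) = mul(2048, 4) = 8192
f(6) = mul(f(5), 4) = mul(8192, 4) = 32768


32768


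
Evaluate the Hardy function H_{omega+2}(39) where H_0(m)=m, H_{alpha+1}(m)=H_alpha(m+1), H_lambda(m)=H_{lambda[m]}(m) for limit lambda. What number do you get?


H_{omega+2}(39):
Unwind the 2 successor steps: H_{omega+2}(39) = H_omega(39+2) = H_omega(41).
H_omega(m) = H_m(m) = m + m = 2m.
Result = 2 * 41 = 82

82


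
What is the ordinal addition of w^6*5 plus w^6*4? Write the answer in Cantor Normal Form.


Ordinal addition w^6*5 + w^6*4:
Both terms have the same exponent 6.
w^e*c + w^e*d = w^e*(c+d).
Result = w^6*(5+4) = w^6*9

w^6*9


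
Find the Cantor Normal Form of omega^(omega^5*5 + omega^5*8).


omega^(omega^5*5 + omega^5*8):
Both terms of the exponent have the same exponent 5, so they merge: omega^5*5 + omega^5*8 = omega^5*(5+8) = omega^5*13.
omega raised to a CNF ordinal is a single CNF term: Result = omega^(omega^5*13)

omega^(omega^5*13)


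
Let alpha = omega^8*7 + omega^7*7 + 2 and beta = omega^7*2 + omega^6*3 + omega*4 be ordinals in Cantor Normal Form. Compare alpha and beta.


Compare term by term from highest exponent:
alpha = omega^8*7 + omega^7*7 + 2
beta = omega^7*2 + omega^6*3 + omega*4
Term 1: alpha has omega^8*7, beta has omega^7*2
Term 2: alpha has omega^7*7, beta has omega^6*3
Term 3: alpha has omega^0*2, beta has omega^1*4
Result: alpha > beta

alpha > beta


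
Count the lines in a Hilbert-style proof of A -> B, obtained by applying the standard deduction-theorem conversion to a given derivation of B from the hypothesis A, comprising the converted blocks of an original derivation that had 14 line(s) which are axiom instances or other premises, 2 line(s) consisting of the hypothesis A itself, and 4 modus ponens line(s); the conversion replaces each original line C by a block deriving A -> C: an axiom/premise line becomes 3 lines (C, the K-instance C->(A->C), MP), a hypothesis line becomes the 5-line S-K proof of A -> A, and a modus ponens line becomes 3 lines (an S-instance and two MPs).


Deduction-theorem conversion, block by block:
- 14 axiom/premise lines -> 3 lines each = 42
- 2 hypothesis lines -> 5 lines each (identity proof A->A) = 10
- 4 MP lines -> 3 lines each (S-instance, MP, MP) = 12
Total = 42 + 10 + 12 = 64 lines.

64


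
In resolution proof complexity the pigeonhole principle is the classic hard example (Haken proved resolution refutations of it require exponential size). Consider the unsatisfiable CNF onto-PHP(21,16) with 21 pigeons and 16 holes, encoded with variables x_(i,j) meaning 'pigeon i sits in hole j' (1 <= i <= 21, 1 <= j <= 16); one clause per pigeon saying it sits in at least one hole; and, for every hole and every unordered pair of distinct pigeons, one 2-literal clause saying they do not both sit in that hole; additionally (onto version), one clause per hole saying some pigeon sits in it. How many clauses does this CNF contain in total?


onto-PHP(21,16): 21 pigeons, 16 holes, 21*16 = 336 variables.
- pigeon clauses: one per pigeon -> 21 clauses
- hole clauses: 16 holes * C(21,2) = 16 * 210 -> 3360 clauses
- onto clauses: one per hole -> 16 clauses
Total clauses = 21 + 3360 + 16 = 3397

3397


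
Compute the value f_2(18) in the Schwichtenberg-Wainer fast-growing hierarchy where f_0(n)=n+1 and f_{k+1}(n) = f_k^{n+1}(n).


f_2(18) = f_1^19(18)
f_1(m) = 2m + 1.
Iterating: f_1^k(n) = 2^k*(n+1) - 1.
f_2(18) = 2^19*(18+1) - 1 = 524288*19 - 1 = 9961471

9961471


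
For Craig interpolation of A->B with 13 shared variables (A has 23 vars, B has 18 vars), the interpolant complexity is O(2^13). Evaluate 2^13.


Shared atoms = 13
Craig interpolant size bound = 2^13
= 8192

8192


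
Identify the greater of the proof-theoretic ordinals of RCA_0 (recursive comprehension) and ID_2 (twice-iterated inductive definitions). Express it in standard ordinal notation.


Proof-theoretic ordinal of RCA_0 (recursive comprehension): omega^omega
Proof-theoretic ordinal of ID_2 (twice-iterated inductive definitions): psi_0(epsilon_{Omega_2+1})
Comparing: omega^omega < psi_0(epsilon_{Omega_2+1}).
The larger ordinal is psi_0(epsilon_{Omega_2+1}) (from ID_2 (twice-iterated inductive definitions)).

psi_0(epsilon_{Omega_2+1})


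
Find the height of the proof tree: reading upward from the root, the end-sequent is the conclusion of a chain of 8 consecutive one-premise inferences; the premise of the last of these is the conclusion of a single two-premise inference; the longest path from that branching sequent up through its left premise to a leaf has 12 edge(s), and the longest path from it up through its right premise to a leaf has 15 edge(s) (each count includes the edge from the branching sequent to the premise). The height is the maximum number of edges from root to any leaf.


Longest path through the left premise: 12 edges (measured from the branching sequent)
Longest path through the right premise: 15 edges
Height of the subtree rooted at the branching sequent: max(12, 15) = 15
The branching sequent sits 8 edges above the root (the chain of one-premise inferences), so height = 15 + 8 = 23

23


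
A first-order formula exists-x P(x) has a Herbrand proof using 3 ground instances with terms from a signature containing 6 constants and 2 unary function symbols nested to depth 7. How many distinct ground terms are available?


Herbrand terms by depth:
Depth 0: 6 constants
Depth 1: 12 new terms (running total: 18)
Depth 2: 24 new terms (running total: 42)
Depth 3: 48 new terms (running total: 90)
Depth 4: 96 new terms (running total: 186)
Depth 5: 192 new terms (running total: 378)
Depth 6: 384 new terms (running total: 762)
Depth 7: 768 new terms (running total: 1530)
Total distinct ground terms = 1530

1530


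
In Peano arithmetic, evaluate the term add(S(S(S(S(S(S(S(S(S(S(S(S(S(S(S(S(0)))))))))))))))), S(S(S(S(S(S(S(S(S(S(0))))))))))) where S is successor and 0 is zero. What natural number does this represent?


add(S^16(0), S^10(0)):
S^16(0) = 16
S^10(0) = 10
16 + 10 = 26

26


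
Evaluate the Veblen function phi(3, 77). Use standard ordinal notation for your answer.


phi(3, 77):
phi(3, beta) = eta_beta (the beta-th eta number, fixed point of zeta).
phi(3, 77) = eta_77

eta_77


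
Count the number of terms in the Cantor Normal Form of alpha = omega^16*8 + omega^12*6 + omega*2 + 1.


CNF: omega^16*8 + omega^12*6 + omega*2 + 1
Count the summands separated by '+':
  term 1: omega^16*8
  term 2: omega^12*6
  term 3: omega*2
  term 4: 1
Total terms = 4

4


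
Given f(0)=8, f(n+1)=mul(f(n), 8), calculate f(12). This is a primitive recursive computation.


f(0) = 8
f(1) = mul(f(0), 8) = mul(8, 8) = 64
f(2) = mul(f(1), 8) = mul(64, 8) = 512
f(3) = mul(f(2), 8) = mul(512, 8) = 4096
f(4) = mul(f(3), 8) = mul(4096, 8) = 32768
f(5) = mul(f(4), 8) = mul(32768, 8) = 262144
f(6) = mul(f(5), 8) = mul(262144, 8) = 2097152
f(7) = mul(f(6), 8) = mul(2097152, 8) = 16777216
f(8) = mul(f(7), 8) = mul(16777216, 8) = 134217728
f(9) = mul(f(8), 8) = mul(134217728, 8) = 1073741824
f(10) = mul(f(9), 8) = mul(1073741824, 8) = 8589934592
f(11) = mul(f(10), 8) = mul(8589934592, 8) = 68719476736
f(12) = mul(f(11), 8) = mul(68719476736, 8) = 549755813888


549755813888


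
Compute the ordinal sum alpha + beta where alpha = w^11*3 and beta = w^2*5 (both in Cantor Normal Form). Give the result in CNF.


Ordinal addition w^11*3 + w^2*5:
Leading exponent of alpha (11) > leading exponent of beta (2).
Since alpha's term has higher exponent than beta's leading term,
the sum is simply alpha followed by beta.
Result = w^11*3 + w^2*5

w^11*3 + w^2*5


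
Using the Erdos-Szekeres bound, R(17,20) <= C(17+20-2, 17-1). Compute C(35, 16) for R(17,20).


R(17,20) <= C(17+20-2, 17-1) = C(35, 16)
C(35, 16) = 35! / (16! * 19!)
= 4059928950

4059928950


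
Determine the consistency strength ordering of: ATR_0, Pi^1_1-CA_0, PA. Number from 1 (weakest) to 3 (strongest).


Ordering by consistency strength:
1. PA
2. ATR_0
3. Pi^1_1-CA_0


ATR_0=2, Pi^1_1-CA_0=3, PA=1


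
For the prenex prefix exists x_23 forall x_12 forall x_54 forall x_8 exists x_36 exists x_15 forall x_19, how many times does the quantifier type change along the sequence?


Walk the prefix and count type changes:
  position 1: exists -> forall <-- alternation
  position 2: forall -> forall
  position 3: forall -> forall
  position 4: forall -> exists <-- alternation
  position 5: exists -> exists
  position 6: exists -> forall <-- alternation
Total alternations = 3

3


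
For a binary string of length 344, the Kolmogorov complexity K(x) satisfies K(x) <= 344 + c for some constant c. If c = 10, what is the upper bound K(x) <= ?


K(x) <= |x| + c = 344 + 10 = 354

354


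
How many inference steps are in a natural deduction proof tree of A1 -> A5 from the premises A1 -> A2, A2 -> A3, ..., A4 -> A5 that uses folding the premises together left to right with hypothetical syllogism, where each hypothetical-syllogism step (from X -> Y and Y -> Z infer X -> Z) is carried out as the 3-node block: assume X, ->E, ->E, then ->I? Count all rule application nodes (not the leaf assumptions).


There are 4 premises in the chain. The first HS step combines premises 1 and 2; each further premise needs one more HS step.
So 4 premises require 4 - 1 = 3 hypothetical-syllogism steps.
Each HS step uses 3 inference nodes (->E, ->E, ->I).
3 * 3 = 9 total inference nodes.

9


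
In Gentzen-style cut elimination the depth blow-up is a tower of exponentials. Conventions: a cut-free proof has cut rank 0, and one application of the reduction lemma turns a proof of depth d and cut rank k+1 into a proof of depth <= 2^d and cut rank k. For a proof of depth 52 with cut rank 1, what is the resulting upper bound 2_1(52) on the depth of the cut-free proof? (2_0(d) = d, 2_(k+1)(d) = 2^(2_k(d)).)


Each rank reduction sends depth d to at most 2^d; cut rank r needs r reductions.
2_0(52) = 52
2_1(52) = 2^52 = 4503599627370496
Cut-free depth bound = 4503599627370496

4503599627370496


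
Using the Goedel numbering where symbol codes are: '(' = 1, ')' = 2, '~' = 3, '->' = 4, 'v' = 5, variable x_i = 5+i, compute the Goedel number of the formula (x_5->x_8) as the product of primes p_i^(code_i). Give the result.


Formula: (x_5->x_8)
Symbol codes: [1, 10, 4, 13, 2]
Primes: [2, 3, 5, 7, 11]
p_1^1 = 2^1 = 2
p_2^10 = 3^10 = 59049
p_3^4 = 5^4 = 625
p_4^13 = 7^13 = 96889010407
p_5^2 = 11^2 = 121
Product = 865331375297845128750

865331375297845128750


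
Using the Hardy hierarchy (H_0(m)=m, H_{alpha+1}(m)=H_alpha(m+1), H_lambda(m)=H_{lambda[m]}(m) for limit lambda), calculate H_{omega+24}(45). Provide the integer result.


H_{omega+24}(45):
Unwind the 24 successor steps: H_{omega+24}(45) = H_omega(45+24) = H_omega(69).
H_omega(m) = H_m(m) = m + m = 2m.
Result = 2 * 69 = 138

138


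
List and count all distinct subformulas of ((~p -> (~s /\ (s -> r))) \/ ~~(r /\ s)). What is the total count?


Formula: ((~p -> (~s /\ (s -> r))) \/ ~~(r /\ s))
Subformulas found:
  1. s
  2. r
  3. p
  4. ~p
  5. ~s
  6. (s -> r)
  7. (r /\ s)
  8. ~(r /\ s)
  9. ~~(r /\ s)
  10. (~s /\ (s -> r))
  11. (~p -> (~s /\ (s -> r)))
  12. ((~p -> (~s /\ (s -> r))) \/ ~~(r /\ s))
Total distinct subformulas = 12

12


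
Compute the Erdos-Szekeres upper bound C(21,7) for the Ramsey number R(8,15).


R(8,15) <= C(8+15-2, 8-1) = C(21, 7)
C(21, 7) = 21! / (7! * 14!)
= 116280

116280


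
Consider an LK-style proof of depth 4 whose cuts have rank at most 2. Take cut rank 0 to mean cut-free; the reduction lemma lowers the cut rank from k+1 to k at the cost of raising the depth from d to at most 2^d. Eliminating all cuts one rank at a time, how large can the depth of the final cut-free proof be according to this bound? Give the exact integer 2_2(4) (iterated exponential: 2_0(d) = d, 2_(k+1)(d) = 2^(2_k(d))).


Each rank reduction sends depth d to at most 2^d; cut rank r needs r reductions.
2_0(4) = 4
2_1(4) = 2^4 = 16
2_2(4) = 2^16 = 65536
Cut-free depth bound = 65536

65536


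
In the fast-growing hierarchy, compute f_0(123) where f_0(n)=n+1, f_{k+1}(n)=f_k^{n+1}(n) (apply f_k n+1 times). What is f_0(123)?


f_0(123) = 123 + 1 = 124

124


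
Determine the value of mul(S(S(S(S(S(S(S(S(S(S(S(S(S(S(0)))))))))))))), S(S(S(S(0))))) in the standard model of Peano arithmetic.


mul(S^14(0), S^4(0)):
S^14(0) = 14
S^4(0) = 4
14 * 4 = 56

56


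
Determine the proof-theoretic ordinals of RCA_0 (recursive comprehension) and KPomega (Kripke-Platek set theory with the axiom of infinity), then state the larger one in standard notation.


Proof-theoretic ordinal of RCA_0 (recursive comprehension): omega^omega
Proof-theoretic ordinal of KPomega (Kripke-Platek set theory with the axiom of infinity): psi_0(epsilon_{Omega+1})
Comparing: omega^omega < psi_0(epsilon_{Omega+1}).
The larger ordinal is psi_0(epsilon_{Omega+1}) (from KPomega (Kripke-Platek set theory with the axiom of infinity)).

psi_0(epsilon_{Omega+1})


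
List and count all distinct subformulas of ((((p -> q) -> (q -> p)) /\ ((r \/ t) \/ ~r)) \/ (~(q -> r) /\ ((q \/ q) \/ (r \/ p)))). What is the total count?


Formula: ((((p -> q) -> (q -> p)) /\ ((r \/ t) \/ ~r)) \/ (~(q -> r) /\ ((q \/ q) \/ (r \/ p))))
Subformulas found:
  1. r
  2. q
  3. t
  4. p
  5. ~r
  6. (r \/ t)
  7. (r \/ p)
  8. (q -> p)
  9. (p -> q)
  10. (q -> r)
  11. (q \/ q)
  12. ~(q -> r)
  13. ((r \/ t) \/ ~r)
  14. ((p -> q) -> (q -> p))
  15. ((q \/ q) \/ (r \/ p))
  16. (~(q -> r) /\ ((q \/ q) \/ (r \/ p)))
  17. (((p -> q) -> (q -> p)) /\ ((r \/ t) \/ ~r))
  18. ((((p -> q) -> (q -> p)) /\ ((r \/ t) \/ ~r)) \/ (~(q -> r) /\ ((q \/ q) \/ (r \/ p))))
Total distinct subformulas = 18

18


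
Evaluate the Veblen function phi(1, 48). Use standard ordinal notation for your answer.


phi(1, 48):
phi(1, beta) = epsilon_beta (the beta-th epsilon number).
phi(1, 48) = epsilon_48

epsilon_48


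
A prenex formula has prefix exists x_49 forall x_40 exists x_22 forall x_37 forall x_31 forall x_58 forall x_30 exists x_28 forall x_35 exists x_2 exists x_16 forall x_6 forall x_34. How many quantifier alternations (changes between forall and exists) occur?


Walk the prefix and count type changes:
  position 1: exists -> forall <-- alternation
  position 2: forall -> exists <-- alternation
  position 3: exists -> forall <-- alternation
  position 4: forall -> forall
  position 5: forall -> forall
  position 6: forall -> forall
  position 7: forall -> exists <-- alternation
  position 8: exists -> forall <-- alternation
  position 9: forall -> exists <-- alternation
  position 10: exists -> exists
  position 11: exists -> forall <-- alternation
  position 12: forall -> forall
Total alternations = 7

7


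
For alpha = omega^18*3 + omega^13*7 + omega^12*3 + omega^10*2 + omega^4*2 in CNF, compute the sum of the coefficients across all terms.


CNF: omega^18*3 + omega^13*7 + omega^12*3 + omega^10*2 + omega^4*2
Coefficients: 3 + 7 + 3 + 2 + 2 = 17

17


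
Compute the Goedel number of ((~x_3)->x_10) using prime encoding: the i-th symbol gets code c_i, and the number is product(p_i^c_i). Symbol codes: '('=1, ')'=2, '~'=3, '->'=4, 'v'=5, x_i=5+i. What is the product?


Formula: ((~x_3)->x_10)
Symbol codes: [1, 1, 3, 8, 2, 4, 15, 2]
Primes: [2, 3, 5, 7, 11, 13, 17, 19]
p_1^1 = 2^1 = 2
p_2^1 = 3^1 = 3
p_3^3 = 5^3 = 125
p_4^8 = 7^8 = 5764801
p_5^2 = 11^2 = 121
p_6^4 = 13^4 = 28561
p_7^15 = 17^15 = 2862423051509815793
p_8^2 = 19^2 = 361
Product = 15439932082825569702921853614734184750

15439932082825569702921853614734184750


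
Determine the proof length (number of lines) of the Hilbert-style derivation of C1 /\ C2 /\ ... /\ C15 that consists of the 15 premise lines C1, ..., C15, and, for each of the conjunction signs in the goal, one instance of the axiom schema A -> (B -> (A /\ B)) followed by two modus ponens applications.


Conjoining 15 premises:
- 15 premise lines
- the goal has 14 conjunction signs; each costs 1 axiom instance + 2 MP = 3 lines: 3 * 14 = 42
Total = 15 + 42 = 57 lines.

57


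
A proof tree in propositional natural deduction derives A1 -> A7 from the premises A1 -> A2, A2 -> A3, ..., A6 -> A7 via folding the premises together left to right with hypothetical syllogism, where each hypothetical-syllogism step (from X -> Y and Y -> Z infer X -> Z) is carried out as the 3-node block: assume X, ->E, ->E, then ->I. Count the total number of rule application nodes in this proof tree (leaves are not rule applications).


There are 6 premises in the chain. The first HS step combines premises 1 and 2; each further premise needs one more HS step.
So 6 premises require 6 - 1 = 5 hypothetical-syllogism steps.
Each HS step uses 3 inference nodes (->E, ->E, ->I).
5 * 3 = 15 total inference nodes.

15


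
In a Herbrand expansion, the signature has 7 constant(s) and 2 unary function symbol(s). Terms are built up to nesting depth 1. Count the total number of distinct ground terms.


Herbrand terms by depth:
Depth 0: 7 constants
Depth 1: 14 new terms (running total: 21)
Total distinct ground terms = 21

21


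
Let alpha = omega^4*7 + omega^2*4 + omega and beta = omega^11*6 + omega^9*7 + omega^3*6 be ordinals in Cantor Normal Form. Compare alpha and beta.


Compare term by term from highest exponent:
alpha = omega^4*7 + omega^2*4 + omega
beta = omega^11*6 + omega^9*7 + omega^3*6
Term 1: alpha has omega^4*7, beta has omega^11*6
Term 2: alpha has omega^2*4, beta has omega^9*7
Term 3: alpha has omega^1*1, beta has omega^3*6
Result: alpha < beta

alpha < beta


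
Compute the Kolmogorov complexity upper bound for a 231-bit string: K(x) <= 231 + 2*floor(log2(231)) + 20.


floor(log2(231)) = 7
2 * 7 = 14
K(x) <= 231 + 14 + 20 = 265

265


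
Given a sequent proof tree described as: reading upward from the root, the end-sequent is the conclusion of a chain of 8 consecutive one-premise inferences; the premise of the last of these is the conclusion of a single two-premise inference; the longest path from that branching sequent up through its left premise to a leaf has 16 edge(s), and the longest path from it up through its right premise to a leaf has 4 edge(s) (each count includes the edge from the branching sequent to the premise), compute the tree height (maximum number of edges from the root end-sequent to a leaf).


Longest path through the left premise: 16 edges (measured from the branching sequent)
Longest path through the right premise: 4 edges
Height of the subtree rooted at the branching sequent: max(16, 4) = 16
The branching sequent sits 8 edges above the root (the chain of one-premise inferences), so height = 16 + 8 = 24

24


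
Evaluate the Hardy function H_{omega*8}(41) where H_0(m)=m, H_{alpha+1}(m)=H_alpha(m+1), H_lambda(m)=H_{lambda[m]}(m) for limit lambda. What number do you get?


H_{omega*8}(41):
For the Hardy hierarchy, H_{omega*k}(n) = 2^k * n.
2^8 = 256.
256 * 41 = 10496

10496


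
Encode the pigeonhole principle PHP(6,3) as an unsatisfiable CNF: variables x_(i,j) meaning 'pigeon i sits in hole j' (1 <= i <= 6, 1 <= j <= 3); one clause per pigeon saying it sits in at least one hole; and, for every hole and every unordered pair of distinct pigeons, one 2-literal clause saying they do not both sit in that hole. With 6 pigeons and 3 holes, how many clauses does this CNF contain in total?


PHP(6,3): 6 pigeons, 3 holes, 6*3 = 18 variables.
- pigeon clauses: one per pigeon -> 6 clauses
- hole clauses: 3 holes * C(6,2) = 3 * 15 -> 45 clauses
Total clauses = 6 + 45 = 51

51


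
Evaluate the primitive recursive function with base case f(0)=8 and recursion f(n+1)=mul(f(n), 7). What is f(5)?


f(0) = 8
f(1) = mul(f(0), 7) = mul(8, 7) = 56
f(2) = mul(f(1), 7) = mul(56, 7) = 392
f(3) = mul(f(2), 7) = mul(392, 7) = 2744
f(4) = mul(f(3), 7) = mul(2744, 7) = 19208
f(5) = mul(f(4), 7) = mul(19208, 7) = 134456


134456


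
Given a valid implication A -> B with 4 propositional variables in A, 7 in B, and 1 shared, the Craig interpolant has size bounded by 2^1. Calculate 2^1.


Shared atoms = 1
Craig interpolant size bound = 2^1
= 2

2


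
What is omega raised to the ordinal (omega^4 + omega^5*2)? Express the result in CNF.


omega^(omega^4 + omega^5*2):
In ordinal addition a term is absorbed by a following term of strictly larger exponent: 4 < 5, so omega^4 + omega^5*2 = omega^5*2.
omega raised to a CNF ordinal is a single CNF term: Result = omega^(omega^5*2)

omega^(omega^5*2)


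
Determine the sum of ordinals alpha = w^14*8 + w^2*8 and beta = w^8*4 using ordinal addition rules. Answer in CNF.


Ordinal addition (w^14*8 + w^2*8) + w^8*4:
alpha's leading term has exponent 14 > beta's exponent 8, so it survives.
alpha's tail term has exponent 2 < beta's exponent 8, so it is absorbed by beta.
In ordinal addition, any term followed by a strictly larger-exponent term is absorbed.
Result = w^14*8 + w^8*4

w^14*8 + w^8*4


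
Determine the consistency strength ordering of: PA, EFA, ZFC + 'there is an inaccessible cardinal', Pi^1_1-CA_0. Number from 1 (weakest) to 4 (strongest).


Ordering by consistency strength:
1. EFA
2. PA
3. Pi^1_1-CA_0
4. ZFC + 'there is an inaccessible cardinal'


PA=2, EFA=1, ZFC + 'there is an inaccessible cardinal'=4, Pi^1_1-CA_0=3


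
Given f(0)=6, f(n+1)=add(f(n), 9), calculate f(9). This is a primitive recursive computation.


f(0) = 6
f(1) = add(f(0), 9) = add(6, 9) = 15
f(2) = add(f(1), 9) = add(15, 9) = 24
f(3) = add(f(2), 9) = add(24, 9) = 33
f(4) = add(f(3), 9) = add(33, 9) = 42
f(5) = add(f(4), 9) = add(42, 9) = 51
f(6) = add(f(5), 9) = add(51, 9) = 60
f(7) = add(f(6), 9) = add(60, 9) = 69
f(8) = add(f(7), 9) = add(69, 9) = 78
f(9) = add(f(8), 9) = add(78, 9) = 87


87


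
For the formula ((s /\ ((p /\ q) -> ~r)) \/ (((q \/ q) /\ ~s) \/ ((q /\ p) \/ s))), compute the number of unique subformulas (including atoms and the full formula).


Formula: ((s /\ ((p /\ q) -> ~r)) \/ (((q \/ q) /\ ~s) \/ ((q /\ p) \/ s)))
Subformulas found:
  1. q
  2. s
  3. r
  4. p
  5. ~s
  6. ~r
  7. (q /\ p)
  8. (p /\ q)
  9. (q \/ q)
  10. ((q /\ p) \/ s)
  11. ((p /\ q) -> ~r)
  12. ((q \/ q) /\ ~s)
  13. (s /\ ((p /\ q) -> ~r))
  14. (((q \/ q) /\ ~s) \/ ((q /\ p) \/ s))
  15. ((s /\ ((p /\ q) -> ~r)) \/ (((q \/ q) /\ ~s) \/ ((q /\ p) \/ s)))
Total distinct subformulas = 15

15


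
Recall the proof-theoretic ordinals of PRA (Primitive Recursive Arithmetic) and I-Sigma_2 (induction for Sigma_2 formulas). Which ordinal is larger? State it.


Proof-theoretic ordinal of PRA (Primitive Recursive Arithmetic): omega^omega
Proof-theoretic ordinal of I-Sigma_2 (induction for Sigma_2 formulas): omega^(omega^omega)
Comparing: omega^omega < omega^(omega^omega).
The larger ordinal is omega^(omega^omega) (from I-Sigma_2 (induction for Sigma_2 formulas)).

omega^(omega^omega)


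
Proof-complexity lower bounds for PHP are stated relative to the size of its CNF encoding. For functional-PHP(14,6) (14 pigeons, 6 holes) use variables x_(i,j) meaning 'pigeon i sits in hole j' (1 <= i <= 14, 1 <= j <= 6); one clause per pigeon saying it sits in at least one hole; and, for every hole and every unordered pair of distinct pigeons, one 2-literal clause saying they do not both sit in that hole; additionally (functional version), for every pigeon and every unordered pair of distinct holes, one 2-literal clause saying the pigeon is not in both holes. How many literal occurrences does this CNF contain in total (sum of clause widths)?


functional-PHP(14,6): 14 pigeons, 6 holes, 14*6 = 84 variables.
- pigeon clauses: one per pigeon -> 14 clauses of width 6 -> 84 literals
- hole clauses: 6 holes * C(14,2) = 6 * 91 -> 546 clauses of width 2 -> 1092 literals
- functional clauses: 14 pigeons * C(6,2) = 14 * 15 -> 210 clauses of width 2 -> 420 literals
Total literal occurrences = 84 + 1092 + 420 = 1596

1596


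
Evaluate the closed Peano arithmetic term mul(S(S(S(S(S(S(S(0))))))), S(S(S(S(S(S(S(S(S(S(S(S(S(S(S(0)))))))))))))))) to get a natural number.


mul(S^7(0), S^15(0)):
S^7(0) = 7
S^15(0) = 15
7 * 15 = 105

105


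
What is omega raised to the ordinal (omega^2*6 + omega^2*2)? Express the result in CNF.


omega^(omega^2*6 + omega^2*2):
Both terms of the exponent have the same exponent 2, so they merge: omega^2*6 + omega^2*2 = omega^2*(6+2) = omega^2*8.
omega raised to a CNF ordinal is a single CNF term: Result = omega^(omega^2*8)

omega^(omega^2*8)


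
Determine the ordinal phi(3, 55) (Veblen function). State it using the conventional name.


phi(3, 55):
phi(3, beta) = eta_beta (the beta-th eta number, fixed point of zeta).
phi(3, 55) = eta_55

eta_55


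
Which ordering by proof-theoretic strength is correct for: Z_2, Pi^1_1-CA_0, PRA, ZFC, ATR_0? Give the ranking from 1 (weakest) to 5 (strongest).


Ordering by consistency strength:
1. PRA
2. ATR_0
3. Pi^1_1-CA_0
4. Z_2
5. ZFC


Z_2=4, Pi^1_1-CA_0=3, PRA=1, ZFC=5, ATR_0=2


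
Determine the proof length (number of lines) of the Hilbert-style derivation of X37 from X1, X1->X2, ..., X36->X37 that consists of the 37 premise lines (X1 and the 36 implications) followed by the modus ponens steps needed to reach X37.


We have 37 premise lines: X1 and 36 implications.
Each implication is detached once by MP, giving 36 MP lines.
37 premise lines + 36 MP lines = 73 total lines.

73


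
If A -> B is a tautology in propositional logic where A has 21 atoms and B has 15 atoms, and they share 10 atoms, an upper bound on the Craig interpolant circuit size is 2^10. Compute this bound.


Shared atoms = 10
Craig interpolant size bound = 2^10
= 1024

1024


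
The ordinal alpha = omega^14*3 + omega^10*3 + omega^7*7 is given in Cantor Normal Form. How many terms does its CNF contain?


CNF: omega^14*3 + omega^10*3 + omega^7*7
Count the summands separated by '+':
  term 1: omega^14*3
  term 2: omega^10*3
  term 3: omega^7*7
Total terms = 3

3


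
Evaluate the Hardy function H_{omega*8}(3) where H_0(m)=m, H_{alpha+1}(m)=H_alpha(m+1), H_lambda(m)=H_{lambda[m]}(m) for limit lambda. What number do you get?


H_{omega*8}(3):
For the Hardy hierarchy, H_{omega*k}(n) = 2^k * n.
2^8 = 256.
256 * 3 = 768

768


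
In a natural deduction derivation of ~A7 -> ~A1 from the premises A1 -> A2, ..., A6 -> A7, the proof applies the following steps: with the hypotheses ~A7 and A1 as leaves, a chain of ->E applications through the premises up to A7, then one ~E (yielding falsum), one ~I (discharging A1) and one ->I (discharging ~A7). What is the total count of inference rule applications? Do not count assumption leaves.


From hypothesis A1, 6 ->E steps along the 6 premises yield A7.
~E with hypothesis ~A7 gives falsum (1 node); ~I discharging A1 gives ~A1 (1 node); ->I discharging ~A7 gives the goal (1 node).
Total = 6 + 3 = 9 inference nodes.

9


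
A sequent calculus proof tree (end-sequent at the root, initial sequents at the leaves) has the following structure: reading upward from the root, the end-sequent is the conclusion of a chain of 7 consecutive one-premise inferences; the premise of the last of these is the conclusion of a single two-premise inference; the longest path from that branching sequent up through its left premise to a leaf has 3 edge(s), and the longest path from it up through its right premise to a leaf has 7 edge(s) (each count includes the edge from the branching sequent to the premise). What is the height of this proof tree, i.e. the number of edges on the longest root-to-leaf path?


Longest path through the left premise: 3 edges (measured from the branching sequent)
Longest path through the right premise: 7 edges
Height of the subtree rooted at the branching sequent: max(3, 7) = 7
The branching sequent sits 7 edges above the root (the chain of one-premise inferences), so height = 7 + 7 = 14

14


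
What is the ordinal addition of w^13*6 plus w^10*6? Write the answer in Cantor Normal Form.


Ordinal addition w^13*6 + w^10*6:
Leading exponent of alpha (13) > leading exponent of beta (10).
Since alpha's term has higher exponent than beta's leading term,
the sum is simply alpha followed by beta.
Result = w^13*6 + w^10*6

w^13*6 + w^10*6


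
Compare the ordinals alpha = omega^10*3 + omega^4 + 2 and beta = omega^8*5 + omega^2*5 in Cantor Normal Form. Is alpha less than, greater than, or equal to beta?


Compare term by term from highest exponent:
alpha = omega^10*3 + omega^4 + 2
beta = omega^8*5 + omega^2*5
Term 1: alpha has omega^10*3, beta has omega^8*5
Term 2: alpha has omega^4*1, beta has omega^2*5
Term 3: alpha has omega^0*2, beta has omega^0*0
Result: alpha > beta

alpha > beta


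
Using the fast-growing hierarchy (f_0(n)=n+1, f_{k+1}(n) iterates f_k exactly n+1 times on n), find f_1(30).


f_1(30) = f_0^31(30)
f_0 adds 1 each time, applied 31 times.
f_1(30) = 30 + 31 = 61

61


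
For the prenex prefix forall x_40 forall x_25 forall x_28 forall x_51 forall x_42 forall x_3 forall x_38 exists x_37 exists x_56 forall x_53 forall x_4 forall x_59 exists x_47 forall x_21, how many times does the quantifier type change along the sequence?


Walk the prefix and count type changes:
  position 1: forall -> forall
  position 2: forall -> forall
  position 3: forall -> forall
  position 4: forall -> forall
  position 5: forall -> forall
  position 6: forall -> forall
  position 7: forall -> exists <-- alternation
  position 8: exists -> exists
  position 9: exists -> forall <-- alternation
  position 10: forall -> forall
  position 11: forall -> forall
  position 12: forall -> exists <-- alternation
  position 13: exists -> forall <-- alternation
Total alternations = 4

4


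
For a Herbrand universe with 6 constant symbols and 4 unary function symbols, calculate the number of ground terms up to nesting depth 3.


Herbrand terms by depth:
Depth 0: 6 constants
Depth 1: 24 new terms (running total: 30)
Depth 2: 96 new terms (running total: 126)
Depth 3: 384 new terms (running total: 510)
Total distinct ground terms = 510

510


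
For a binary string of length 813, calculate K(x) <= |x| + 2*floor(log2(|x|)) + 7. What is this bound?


floor(log2(813)) = 9
2 * 9 = 18
K(x) <= 813 + 18 + 7 = 838

838


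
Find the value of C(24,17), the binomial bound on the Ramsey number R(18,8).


R(18,8) <= C(18+8-2, 18-1) = C(24, 17)
C(24, 17) = 24! / (17! * 7!)
= 346104

346104


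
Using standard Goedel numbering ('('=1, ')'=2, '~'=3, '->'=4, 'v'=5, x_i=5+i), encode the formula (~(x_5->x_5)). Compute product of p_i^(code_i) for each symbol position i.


Formula: (~(x_5->x_5))
Symbol codes: [1, 3, 1, 10, 4, 10, 2, 2]
Primes: [2, 3, 5, 7, 11, 13, 17, 19]
p_1^1 = 2^1 = 2
p_2^3 = 3^3 = 27
p_3^1 = 5^1 = 5
p_4^10 = 7^10 = 282475249
p_5^4 = 11^4 = 14641
p_6^10 = 13^10 = 137858491849
p_7^2 = 17^2 = 289
p_8^2 = 19^2 = 361
Product = 16060293313937346082915478202030

16060293313937346082915478202030


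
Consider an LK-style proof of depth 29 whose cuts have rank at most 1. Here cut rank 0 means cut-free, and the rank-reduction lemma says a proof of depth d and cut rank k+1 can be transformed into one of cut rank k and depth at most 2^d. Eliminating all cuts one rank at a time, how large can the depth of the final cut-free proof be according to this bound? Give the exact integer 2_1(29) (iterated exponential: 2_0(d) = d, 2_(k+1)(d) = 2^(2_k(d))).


Each rank reduction sends depth d to at most 2^d; cut rank r needs r reductions.
2_0(29) = 29
2_1(29) = 2^29 = 536870912
Cut-free depth bound = 536870912

536870912


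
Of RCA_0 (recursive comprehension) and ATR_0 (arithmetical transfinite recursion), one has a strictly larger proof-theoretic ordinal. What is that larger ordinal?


Proof-theoretic ordinal of RCA_0 (recursive comprehension): omega^omega
Proof-theoretic ordinal of ATR_0 (arithmetical transfinite recursion): Gamma_0
Comparing: omega^omega < Gamma_0.
The larger ordinal is Gamma_0 (from ATR_0 (arithmetical transfinite recursion)).

Gamma_0


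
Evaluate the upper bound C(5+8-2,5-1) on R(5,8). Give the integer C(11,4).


R(5,8) <= C(5+8-2, 5-1) = C(11, 4)
C(11, 4) = 11! / (4! * 7!)
= 330

330


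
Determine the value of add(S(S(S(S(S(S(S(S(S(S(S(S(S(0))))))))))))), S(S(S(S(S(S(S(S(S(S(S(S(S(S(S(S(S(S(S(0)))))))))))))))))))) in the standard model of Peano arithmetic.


add(S^13(0), S^19(0)):
S^13(0) = 13
S^19(0) = 19
13 + 19 = 32

32


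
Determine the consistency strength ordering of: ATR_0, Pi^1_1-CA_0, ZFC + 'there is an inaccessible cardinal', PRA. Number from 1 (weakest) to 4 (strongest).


Ordering by consistency strength:
1. PRA
2. ATR_0
3. Pi^1_1-CA_0
4. ZFC + 'there is an inaccessible cardinal'


ATR_0=2, Pi^1_1-CA_0=3, ZFC + 'there is an inaccessible cardinal'=4, PRA=1


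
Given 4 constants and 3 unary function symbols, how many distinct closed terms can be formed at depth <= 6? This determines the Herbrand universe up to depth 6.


Herbrand terms by depth:
Depth 0: 4 constants
Depth 1: 12 new terms (running total: 16)
Depth 2: 36 new terms (running total: 52)
Depth 3: 108 new terms (running total: 160)
Depth 4: 324 new terms (running total: 484)
Depth 5: 972 new terms (running total: 1456)
Depth 6: 2916 new terms (running total: 4372)
Total distinct ground terms = 4372

4372


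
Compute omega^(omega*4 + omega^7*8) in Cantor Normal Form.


omega^(omega*4 + omega^7*8):
In ordinal addition a term is absorbed by a following term of strictly larger exponent: 1 < 7, so omega*4 + omega^7*8 = omega^7*8.
omega raised to a CNF ordinal is a single CNF term: Result = omega^(omega^7*8)

omega^(omega^7*8)


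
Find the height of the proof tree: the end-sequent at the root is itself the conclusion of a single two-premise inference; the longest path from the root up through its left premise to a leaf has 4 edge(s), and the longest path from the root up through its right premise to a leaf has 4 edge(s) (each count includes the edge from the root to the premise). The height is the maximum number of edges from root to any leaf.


Longest path through the left premise: 4 edges (measured from the branching sequent)
Longest path through the right premise: 4 edges
Height of the subtree rooted at the branching sequent: max(4, 4) = 4
The branching sequent is the root itself.
Total height = 4

4


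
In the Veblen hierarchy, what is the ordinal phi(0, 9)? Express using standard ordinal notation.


phi(0, 9):
phi(0, beta) = omega^beta by definition.
phi(0, 9) = omega^9

omega^9


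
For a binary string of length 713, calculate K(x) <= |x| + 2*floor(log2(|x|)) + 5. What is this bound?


floor(log2(713)) = 9
2 * 9 = 18
K(x) <= 713 + 18 + 5 = 736

736


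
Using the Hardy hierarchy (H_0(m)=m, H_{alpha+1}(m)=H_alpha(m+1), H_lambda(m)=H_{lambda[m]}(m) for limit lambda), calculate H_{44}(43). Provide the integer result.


H_44(43):
For finite ordinals k, H_k(n) = n + k (each successor step adds 1).
H_44(43) = 43 + 44 = 87

87


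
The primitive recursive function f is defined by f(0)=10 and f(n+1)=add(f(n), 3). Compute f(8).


f(0) = 10
f(1) = add(f(0), 3) = add(10, 3) = 13
f(2) = add(f(1), 3) = add(13, 3) = 16
f(3) = add(f(2), 3) = add(16, 3) = 19
f(4) = add(f(3), 3) = add(19, 3) = 22
f(5) = add(f(4), 3) = add(22, 3) = 25
f(6) = add(f(5), 3) = add(25, 3) = 28
f(7) = add(f(6), 3) = add(28, 3) = 31
f(8) = add(f(7), 3) = add(31, 3) = 34


34
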